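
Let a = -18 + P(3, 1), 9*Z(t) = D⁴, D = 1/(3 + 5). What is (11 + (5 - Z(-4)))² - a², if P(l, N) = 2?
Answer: -1179647/1358954496 ≈ -0.00086806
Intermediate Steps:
D = ⅛ (D = 1/8 = ⅛ ≈ 0.12500)
Z(t) = 1/36864 (Z(t) = (⅛)⁴/9 = (⅑)*(1/4096) = 1/36864)
a = -16 (a = -18 + 2 = -16)
(11 + (5 - Z(-4)))² - a² = (11 + (5 - 1*1/36864))² - 1*(-16)² = (11 + (5 - 1/36864))² - 1*256 = (11 + 184319/36864)² - 256 = (589823/36864)² - 256 = 347891171329/1358954496 - 256 = -1179647/1358954496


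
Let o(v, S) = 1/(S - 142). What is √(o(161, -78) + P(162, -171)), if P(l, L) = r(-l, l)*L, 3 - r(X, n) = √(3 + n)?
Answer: √(-6207355 + 2069100*√165)/110 ≈ 41.031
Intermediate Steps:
o(v, S) = 1/(-142 + S)
r(X, n) = 3 - √(3 + n)
P(l, L) = L*(3 - √(3 + l)) (P(l, L) = (3 - √(3 + l))*L = L*(3 - √(3 + l)))
√(o(161, -78) + P(162, -171)) = √(1/(-142 - 78) - 171*(3 - √(3 + 162))) = √(1/(-220) - 171*(3 - √165)) = √(-1/220 + (-513 + 171*√165)) = √(-112861/220 + 171*√165)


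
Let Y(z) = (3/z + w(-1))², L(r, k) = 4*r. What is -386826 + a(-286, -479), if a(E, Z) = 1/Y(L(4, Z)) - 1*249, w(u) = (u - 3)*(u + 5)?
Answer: -24776283419/64009 ≈ -3.8708e+5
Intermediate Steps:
w(u) = (-3 + u)*(5 + u)
Y(z) = (-16 + 3/z)² (Y(z) = (3/z + (-15 + (-1)² + 2*(-1)))² = (3/z + (-15 + 1 - 2))² = (3/z - 16)² = (-16 + 3/z)²)
a(E, Z) = -15937985/64009 (a(E, Z) = 1/((-3 + 16*(4*4))²/(4*4)²) - 1*249 = 1/((-3 + 16*16)²/16²) - 249 = 1/((-3 + 256)²/256) - 249 = 1/((1/256)*253²) - 249 = 1/((1/256)*64009) - 249 = 1/(64009/256) - 249 = 256/64009 - 249 = -15937985/64009)
-386826 + a(-286, -479) = -386826 - 15937985/64009 = -24776283419/64009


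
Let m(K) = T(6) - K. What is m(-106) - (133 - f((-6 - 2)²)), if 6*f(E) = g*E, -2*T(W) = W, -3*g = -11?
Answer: 82/9 ≈ 9.1111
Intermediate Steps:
g = 11/3 (g = -⅓*(-11) = 11/3 ≈ 3.6667)
T(W) = -W/2
f(E) = 11*E/18 (f(E) = (11*E/3)/6 = 11*E/18)
m(K) = -3 - K (m(K) = -½*6 - K = -3 - K)
m(-106) - (133 - f((-6 - 2)²)) = (-3 - 1*(-106)) - (133 - 11*(-6 - 2)²/18) = (-3 + 106) - (133 - 11*(-8)²/18) = 103 - (133 - 11*64/18) = 103 - (133 - 1*352/9) = 103 - (133 - 352/9) = 103 - 1*845/9 = 103 - 845/9 = 82/9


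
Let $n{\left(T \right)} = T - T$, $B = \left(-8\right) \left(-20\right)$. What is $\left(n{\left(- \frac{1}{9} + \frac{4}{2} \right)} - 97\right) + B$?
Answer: $63$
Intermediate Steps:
$B = 160$
$n{\left(T \right)} = 0$
$\left(n{\left(- \frac{1}{9} + \frac{4}{2} \right)} - 97\right) + B = \left(0 - 97\right) + 160 = -97 + 160 = 63$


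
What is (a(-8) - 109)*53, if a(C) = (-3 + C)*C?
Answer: -1113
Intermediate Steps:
a(C) = C*(-3 + C)
(a(-8) - 109)*53 = (-8*(-3 - 8) - 109)*53 = (-8*(-11) - 109)*53 = (88 - 109)*53 = -21*53 = -1113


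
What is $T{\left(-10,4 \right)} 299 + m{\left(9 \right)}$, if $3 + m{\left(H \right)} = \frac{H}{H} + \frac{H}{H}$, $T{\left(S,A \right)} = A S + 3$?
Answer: $-11064$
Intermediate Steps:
$T{\left(S,A \right)} = 3 + A S$
$m{\left(H \right)} = -1$ ($m{\left(H \right)} = -3 + \left(\frac{H}{H} + \frac{H}{H}\right) = -3 + \left(1 + 1\right) = -3 + 2 = -1$)
$T{\left(-10,4 \right)} 299 + m{\left(9 \right)} = \left(3 + 4 \left(-10\right)\right) 299 - 1 = \left(3 - 40\right) 299 - 1 = \left(-37\right) 299 - 1 = -11063 - 1 = -11064$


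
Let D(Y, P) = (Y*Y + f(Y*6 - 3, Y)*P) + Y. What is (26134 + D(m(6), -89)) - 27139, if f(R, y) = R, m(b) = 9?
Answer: -5454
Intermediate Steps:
D(Y, P) = Y + Y² + P*(-3 + 6*Y) (D(Y, P) = (Y*Y + (Y*6 - 3)*P) + Y = (Y² + (6*Y - 3)*P) + Y = (Y² + (-3 + 6*Y)*P) + Y = (Y² + P*(-3 + 6*Y)) + Y = Y + Y² + P*(-3 + 6*Y))
(26134 + D(m(6), -89)) - 27139 = (26134 + (9 + 9² + 3*(-89)*(-1 + 2*9))) - 27139 = (26134 + (9 + 81 + 3*(-89)*(-1 + 18))) - 27139 = (26134 + (9 + 81 + 3*(-89)*17)) - 27139 = (26134 + (9 + 81 - 4539)) - 27139 = (26134 - 4449) - 27139 = 21685 - 27139 = -5454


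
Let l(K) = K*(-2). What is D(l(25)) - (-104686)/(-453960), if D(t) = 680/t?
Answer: -3139271/226980 ≈ -13.831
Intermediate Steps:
l(K) = -2*K
D(l(25)) - (-104686)/(-453960) = 680/((-2*25)) - (-104686)/(-453960) = 680/(-50) - (-104686)*(-1)/453960 = 680*(-1/50) - 1*52343/226980 = -68/5 - 52343/226980 = -3139271/226980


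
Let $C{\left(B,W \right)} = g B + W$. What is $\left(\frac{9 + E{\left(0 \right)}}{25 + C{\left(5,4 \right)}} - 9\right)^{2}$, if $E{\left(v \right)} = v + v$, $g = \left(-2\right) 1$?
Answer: $\frac{26244}{361} \approx 72.698$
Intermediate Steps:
$g = -2$
$E{\left(v \right)} = 2 v$
$C{\left(B,W \right)} = W - 2 B$ ($C{\left(B,W \right)} = - 2 B + W = W - 2 B$)
$\left(\frac{9 + E{\left(0 \right)}}{25 + C{\left(5,4 \right)}} - 9\right)^{2} = \left(\frac{9 + 2 \cdot 0}{25 + \left(4 - 10\right)} - 9\right)^{2} = \left(\frac{9 + 0}{25 + \left(4 - 10\right)} - 9\right)^{2} = \left(\frac{9}{25 - 6} - 9\right)^{2} = \left(\frac{9}{19} - 9\right)^{2} = \left(- \frac{162}{19}\right)^{2} = \frac{26244}{361}$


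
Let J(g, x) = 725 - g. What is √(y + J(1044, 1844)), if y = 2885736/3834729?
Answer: I*√57776243445335/426081 ≈ 17.839*I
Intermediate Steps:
y = 961912/1278243 (y = 2885736*(1/3834729) = 961912/1278243 ≈ 0.75253)
√(y + J(1044, 1844)) = √(961912/1278243 + (725 - 1*1044)) = √(961912/1278243 + (725 - 1044)) = √(961912/1278243 - 319) = √(-406797605/1278243) = I*√57776243445335/426081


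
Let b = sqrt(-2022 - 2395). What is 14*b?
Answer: 14*I*sqrt(4417) ≈ 930.45*I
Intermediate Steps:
b = I*sqrt(4417) (b = sqrt(-4417) = I*sqrt(4417) ≈ 66.461*I)
14*b = 14*(I*sqrt(4417)) = 14*I*sqrt(4417)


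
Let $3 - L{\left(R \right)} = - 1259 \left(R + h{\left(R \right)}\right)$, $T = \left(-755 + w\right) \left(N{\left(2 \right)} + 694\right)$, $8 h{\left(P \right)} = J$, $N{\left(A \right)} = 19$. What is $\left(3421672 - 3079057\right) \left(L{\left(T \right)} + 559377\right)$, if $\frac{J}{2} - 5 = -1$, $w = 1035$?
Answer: $86307253508385$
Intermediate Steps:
$J = 8$ ($J = 10 + 2 \left(-1\right) = 10 - 2 = 8$)
$h{\left(P \right)} = 1$ ($h{\left(P \right)} = \frac{1}{8} \cdot 8 = 1$)
$T = 199640$ ($T = \left(-755 + 1035\right) \left(19 + 694\right) = 280 \cdot 713 = 199640$)
$L{\left(R \right)} = 1262 + 1259 R$ ($L{\left(R \right)} = 3 - - 1259 \left(R + 1\right) = 3 - - 1259 \left(1 + R\right) = 3 - \left(-1259 - 1259 R\right) = 3 + \left(1259 + 1259 R\right) = 1262 + 1259 R$)
$\left(3421672 - 3079057\right) \left(L{\left(T \right)} + 559377\right) = \left(3421672 - 3079057\right) \left(\left(1262 + 1259 \cdot 199640\right) + 559377\right) = 342615 \left(\left(1262 + 251346760\right) + 559377\right) = 342615 \left(251348022 + 559377\right) = 342615 \cdot 251907399 = 86307253508385$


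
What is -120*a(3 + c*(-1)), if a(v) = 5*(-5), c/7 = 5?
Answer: 3000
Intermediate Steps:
c = 35 (c = 7*5 = 35)
a(v) = -25
-120*a(3 + c*(-1)) = -120*(-25) = 3000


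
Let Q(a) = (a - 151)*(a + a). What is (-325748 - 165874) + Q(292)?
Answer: -409278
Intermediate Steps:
Q(a) = 2*a*(-151 + a) (Q(a) = (-151 + a)*(2*a) = 2*a*(-151 + a))
(-325748 - 165874) + Q(292) = (-325748 - 165874) + 2*292*(-151 + 292) = -491622 + 2*292*141 = -491622 + 82344 = -409278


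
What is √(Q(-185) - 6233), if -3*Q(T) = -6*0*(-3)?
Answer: I*√6233 ≈ 78.949*I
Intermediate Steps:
Q(T) = 0 (Q(T) = -(-6*0)*(-3)/3 = -0*(-3) = -⅓*0 = 0)
√(Q(-185) - 6233) = √(0 - 6233) = √(-6233) = I*√6233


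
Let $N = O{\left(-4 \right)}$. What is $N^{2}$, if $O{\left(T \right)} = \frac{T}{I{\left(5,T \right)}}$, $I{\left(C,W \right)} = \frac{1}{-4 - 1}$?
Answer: $400$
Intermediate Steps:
$I{\left(C,W \right)} = - \frac{1}{5}$ ($I{\left(C,W \right)} = \frac{1}{-5} = - \frac{1}{5}$)
$O{\left(T \right)} = - 5 T$ ($O{\left(T \right)} = \frac{T}{- \frac{1}{5}} = T \left(-5\right) = - 5 T$)
$N = 20$ ($N = \left(-5\right) \left(-4\right) = 20$)
$N^{2} = 20^{2} = 400$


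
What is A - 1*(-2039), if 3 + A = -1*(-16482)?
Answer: 18518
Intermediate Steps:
A = 16479 (A = -3 - 1*(-16482) = -3 + 16482 = 16479)
A - 1*(-2039) = 16479 - 1*(-2039) = 16479 + 2039 = 18518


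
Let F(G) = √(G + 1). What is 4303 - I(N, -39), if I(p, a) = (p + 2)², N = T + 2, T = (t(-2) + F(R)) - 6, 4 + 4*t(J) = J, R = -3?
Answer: 17171/4 + 7*I*√2 ≈ 4292.8 + 9.8995*I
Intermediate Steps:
t(J) = -1 + J/4
F(G) = √(1 + G)
T = -15/2 + I*√2 (T = ((-1 + (¼)*(-2)) + √(1 - 3)) - 6 = ((-1 - ½) + √(-2)) - 6 = (-3/2 + I*√2) - 6 = -15/2 + I*√2 ≈ -7.5 + 1.4142*I)
N = -11/2 + I*√2 (N = (-15/2 + I*√2) + 2 = -11/2 + I*√2 ≈ -5.5 + 1.4142*I)
I(p, a) = (2 + p)²
4303 - I(N, -39) = 4303 - (2 + (-11/2 + I*√2))² = 4303 - (-7/2 + I*√2)²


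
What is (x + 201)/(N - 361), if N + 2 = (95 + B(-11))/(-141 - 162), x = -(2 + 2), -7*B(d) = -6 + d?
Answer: -417837/770605 ≈ -0.54222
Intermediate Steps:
B(d) = 6/7 - d/7 (B(d) = -(-6 + d)/7 = 6/7 - d/7)
x = -4 (x = -1*4 = -4)
N = -4924/2121 (N = -2 + (95 + (6/7 - ⅐*(-11)))/(-141 - 162) = -2 + (95 + (6/7 + 11/7))/(-303) = -2 + (95 + 17/7)*(-1/303) = -2 + (682/7)*(-1/303) = -2 - 682/2121 = -4924/2121 ≈ -2.3215)
(x + 201)/(N - 361) = (-4 + 201)/(-4924/2121 - 361) = 197/(-770605/2121) = 197*(-2121/770605) = -417837/770605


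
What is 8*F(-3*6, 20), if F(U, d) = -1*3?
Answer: -24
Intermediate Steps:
F(U, d) = -3
8*F(-3*6, 20) = 8*(-3) = -24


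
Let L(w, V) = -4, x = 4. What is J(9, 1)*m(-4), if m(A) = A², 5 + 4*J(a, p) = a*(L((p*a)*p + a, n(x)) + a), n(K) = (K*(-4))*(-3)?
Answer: 160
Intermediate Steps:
n(K) = 12*K (n(K) = -4*K*(-3) = 12*K)
J(a, p) = -5/4 + a*(-4 + a)/4 (J(a, p) = -5/4 + (a*(-4 + a))/4 = -5/4 + a*(-4 + a)/4)
J(9, 1)*m(-4) = (-5/4 - 1*9 + (¼)*9²)*(-4)² = (-5/4 - 9 + (¼)*81)*16 = (-5/4 - 9 + 81/4)*16 = 10*16 = 160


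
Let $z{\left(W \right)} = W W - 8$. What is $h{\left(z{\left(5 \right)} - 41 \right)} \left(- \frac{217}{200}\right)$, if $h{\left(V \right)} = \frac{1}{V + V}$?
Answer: $\frac{217}{9600} \approx 0.022604$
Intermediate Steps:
$z{\left(W \right)} = -8 + W^{2}$ ($z{\left(W \right)} = W^{2} - 8 = -8 + W^{2}$)
$h{\left(V \right)} = \frac{1}{2 V}$
$h{\left(z{\left(5 \right)} - 41 \right)} \left(- \frac{217}{200}\right) = \frac{1}{2 \left(\left(-8 + 5^{2}\right) - 41\right)} \left(- \frac{217}{200}\right) = \frac{1}{2 \left(\left(-8 + 25\right) - 41\right)} \left(\left(-217\right) \frac{1}{200}\right) = \frac{1}{2 \left(17 - 41\right)} \left(- \frac{217}{200}\right) = \frac{1}{2 \left(-24\right)} \left(- \frac{217}{200}\right) = \frac{1}{2} \left(- \frac{1}{24}\right) \left(- \frac{217}{200}\right) = \left(- \frac{1}{48}\right) \left(- \frac{217}{200}\right) = \frac{217}{9600}$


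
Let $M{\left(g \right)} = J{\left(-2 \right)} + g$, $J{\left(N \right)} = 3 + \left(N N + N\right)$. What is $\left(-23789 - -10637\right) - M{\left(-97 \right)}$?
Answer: $-13060$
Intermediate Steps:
$J{\left(N \right)} = 3 + N + N^{2}$ ($J{\left(N \right)} = 3 + \left(N^{2} + N\right) = 3 + \left(N + N^{2}\right) = 3 + N + N^{2}$)
$M{\left(g \right)} = 5 + g$ ($M{\left(g \right)} = \left(3 - 2 + \left(-2\right)^{2}\right) + g = \left(3 - 2 + 4\right) + g = 5 + g$)
$\left(-23789 - -10637\right) - M{\left(-97 \right)} = \left(-23789 - -10637\right) - \left(5 - 97\right) = \left(-23789 + 10637\right) - -92 = -13152 + 92 = -13060$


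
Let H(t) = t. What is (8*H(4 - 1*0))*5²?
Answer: 800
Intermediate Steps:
(8*H(4 - 1*0))*5² = (8*(4 - 1*0))*5² = (8*(4 + 0))*25 = (8*4)*25 = 32*25 = 800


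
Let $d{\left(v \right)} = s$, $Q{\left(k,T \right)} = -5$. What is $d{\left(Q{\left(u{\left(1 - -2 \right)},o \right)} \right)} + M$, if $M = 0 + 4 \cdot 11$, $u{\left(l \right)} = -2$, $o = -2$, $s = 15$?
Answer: $59$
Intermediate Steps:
$M = 44$ ($M = 0 + 44 = 44$)
$d{\left(v \right)} = 15$
$d{\left(Q{\left(u{\left(1 - -2 \right)},o \right)} \right)} + M = 15 + 44 = 59$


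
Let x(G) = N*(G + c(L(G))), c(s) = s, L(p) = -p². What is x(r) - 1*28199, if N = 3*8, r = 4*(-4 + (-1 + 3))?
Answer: -29927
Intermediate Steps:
r = -8 (r = 4*(-4 + 2) = 4*(-2) = -8)
N = 24
x(G) = -24*G² + 24*G (x(G) = 24*(G - G²) = -24*G² + 24*G)
x(r) - 1*28199 = 24*(-8)*(1 - 1*(-8)) - 1*28199 = 24*(-8)*(1 + 8) - 28199 = 24*(-8)*9 - 28199 = -1728 - 28199 = -29927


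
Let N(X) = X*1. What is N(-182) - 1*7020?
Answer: -7202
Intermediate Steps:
N(X) = X
N(-182) - 1*7020 = -182 - 1*7020 = -182 - 7020 = -7202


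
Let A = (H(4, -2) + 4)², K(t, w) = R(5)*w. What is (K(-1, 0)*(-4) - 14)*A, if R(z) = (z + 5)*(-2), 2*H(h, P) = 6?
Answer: -686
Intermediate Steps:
H(h, P) = 3 (H(h, P) = (½)*6 = 3)
R(z) = -10 - 2*z (R(z) = (5 + z)*(-2) = -10 - 2*z)
K(t, w) = -20*w (K(t, w) = (-10 - 2*5)*w = (-10 - 10)*w = -20*w)
A = 49 (A = (3 + 4)² = 7² = 49)
(K(-1, 0)*(-4) - 14)*A = (-20*0*(-4) - 14)*49 = (0*(-4) - 14)*49 = (0 - 14)*49 = -14*49 = -686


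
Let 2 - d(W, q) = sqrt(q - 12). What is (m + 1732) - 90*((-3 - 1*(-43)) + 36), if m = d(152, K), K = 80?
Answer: -5106 - 2*sqrt(17) ≈ -5114.3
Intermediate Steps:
d(W, q) = 2 - sqrt(-12 + q) (d(W, q) = 2 - sqrt(q - 12) = 2 - sqrt(-12 + q))
m = 2 - 2*sqrt(17) (m = 2 - sqrt(-12 + 80) = 2 - sqrt(68) = 2 - 2*sqrt(17) ≈ -6.2462)
(m + 1732) - 90*((-3 - 1*(-43)) + 36) = ((2 - 2*sqrt(17)) + 1732) - 90*((-3 - 1*(-43)) + 36) = (1734 - 2*sqrt(17)) - 90*((-3 + 43) + 36) = (1734 - 2*sqrt(17)) - 90*(40 + 36) = (1734 - 2*sqrt(17)) - 90*76 = (1734 - 2*sqrt(17)) - 6840 = -5106 - 2*sqrt(17)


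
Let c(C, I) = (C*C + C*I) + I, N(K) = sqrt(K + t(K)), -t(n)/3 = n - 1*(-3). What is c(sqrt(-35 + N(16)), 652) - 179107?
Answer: -178490 + 652*sqrt(-35 + I*sqrt(41)) + I*sqrt(41) ≈ -1.7814e+5 + 3879.7*I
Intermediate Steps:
t(n) = -9 - 3*n (t(n) = -3*(n - 1*(-3)) = -3*(n + 3) = -3*(3 + n) = -9 - 3*n)
N(K) = sqrt(-9 - 2*K) (N(K) = sqrt(K + (-9 - 3*K)) = sqrt(-9 - 2*K))
c(C, I) = I + C**2 + C*I (c(C, I) = (C**2 + C*I) + I = I + C**2 + C*I)
c(sqrt(-35 + N(16)), 652) - 179107 = (652 + (sqrt(-35 + sqrt(-9 - 2*16)))**2 + sqrt(-35 + sqrt(-9 - 2*16))*652) - 179107 = (652 + (sqrt(-35 + sqrt(-9 - 32)))**2 + sqrt(-35 + sqrt(-9 - 32))*652) - 179107 = (652 + (sqrt(-35 + sqrt(-41)))**2 + sqrt(-35 + sqrt(-41))*652) - 179107 = (652 + (sqrt(-35 + I*sqrt(41)))**2 + sqrt(-35 + I*sqrt(41))*652) - 179107 = (652 + (-35 + I*sqrt(41)) + 652*sqrt(-35 + I*sqrt(41))) - 179107 = (617 + 652*sqrt(-35 + I*sqrt(41)) + I*sqrt(41)) - 179107 = -178490 + 652*sqrt(-35 + I*sqrt(41)) + I*sqrt(41)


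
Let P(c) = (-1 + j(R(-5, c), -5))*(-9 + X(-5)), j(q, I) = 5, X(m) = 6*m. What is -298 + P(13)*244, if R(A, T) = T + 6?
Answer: -38362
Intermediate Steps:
R(A, T) = 6 + T
P(c) = -156 (P(c) = (-1 + 5)*(-9 + 6*(-5)) = 4*(-9 - 30) = 4*(-39) = -156)
-298 + P(13)*244 = -298 - 156*244 = -298 - 38064 = -38362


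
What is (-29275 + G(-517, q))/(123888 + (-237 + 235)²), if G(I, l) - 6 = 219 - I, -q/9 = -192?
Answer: -28533/123892 ≈ -0.23031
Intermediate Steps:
q = 1728 (q = -9*(-192) = 1728)
G(I, l) = 225 - I (G(I, l) = 6 + (219 - I) = 225 - I)
(-29275 + G(-517, q))/(123888 + (-237 + 235)²) = (-29275 + (225 - 1*(-517)))/(123888 + (-237 + 235)²) = (-29275 + (225 + 517))/(123888 + (-2)²) = (-29275 + 742)/(123888 + 4) = -28533/123892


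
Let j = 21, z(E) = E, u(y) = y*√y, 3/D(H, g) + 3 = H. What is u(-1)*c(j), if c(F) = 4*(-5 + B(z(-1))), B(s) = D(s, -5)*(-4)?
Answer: 8*I ≈ 8.0*I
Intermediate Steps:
D(H, g) = 3/(-3 + H)
u(y) = y^(3/2)
B(s) = -12/(-3 + s) (B(s) = (3/(-3 + s))*(-4) = -12/(-3 + s))
c(F) = -8 (c(F) = 4*(-5 - 12/(-3 - 1)) = 4*(-5 - 12/(-4)) = 4*(-5 - 12*(-¼)) = 4*(-5 + 3) = 4*(-2) = -8)
u(-1)*c(j) = (-1)^(3/2)*(-8) = -I*(-8) = 8*I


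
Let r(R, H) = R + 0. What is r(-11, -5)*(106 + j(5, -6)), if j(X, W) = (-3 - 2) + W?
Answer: -1045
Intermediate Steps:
j(X, W) = -5 + W
r(R, H) = R
r(-11, -5)*(106 + j(5, -6)) = -11*(106 + (-5 - 6)) = -11*(106 - 11) = -11*95 = -1045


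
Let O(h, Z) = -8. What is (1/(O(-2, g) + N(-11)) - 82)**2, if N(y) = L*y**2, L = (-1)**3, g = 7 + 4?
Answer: 111915241/16641 ≈ 6725.3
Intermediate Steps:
g = 11
L = -1
N(y) = -y**2
(1/(O(-2, g) + N(-11)) - 82)**2 = (1/(-8 - 1*(-11)**2) - 82)**2 = (1/(-8 - 1*121) - 82)**2 = (1/(-8 - 121) - 82)**2 = (1/(-129) - 82)**2 = (-1/129 - 82)**2 = (-10579/129)**2 = 111915241/16641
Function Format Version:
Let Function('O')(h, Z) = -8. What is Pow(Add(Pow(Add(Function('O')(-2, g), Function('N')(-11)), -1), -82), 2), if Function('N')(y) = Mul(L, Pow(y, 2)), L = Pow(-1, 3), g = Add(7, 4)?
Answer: Rational(111915241, 16641) ≈ 6725.3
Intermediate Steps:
g = 11
L = -1
Function('N')(y) = Mul(-1, Pow(y, 2))
Pow(Add(Pow(Add(Function('O')(-2, g), Function('N')(-11)), -1), -82), 2) = Pow(Add(Pow(Add(-8, Mul(-1, Pow(-11, 2))), -1), -82), 2) = Pow(Add(Pow(Add(-8, Mul(-1, 121)), -1), -82), 2) = Pow(Add(Pow(Add(-8, -121), -1), -82), 2) = Pow(Add(Pow(-129, -1), -82), 2) = Pow(Add(Rational(-1, 129), -82), 2) = Pow(Rational(-10579, 129), 2) = Rational(111915241, 16641)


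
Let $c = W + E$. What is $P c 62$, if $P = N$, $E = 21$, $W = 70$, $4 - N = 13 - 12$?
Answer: $16926$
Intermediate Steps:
$N = 3$ ($N = 4 - \left(13 - 12\right) = 4 - 1 = 3$)
$P = 3$
$c = 91$ ($c = 70 + 21 = 91$)
$P c 62 = 3 \cdot 91 \cdot 62 = 273 \cdot 62 = 16926$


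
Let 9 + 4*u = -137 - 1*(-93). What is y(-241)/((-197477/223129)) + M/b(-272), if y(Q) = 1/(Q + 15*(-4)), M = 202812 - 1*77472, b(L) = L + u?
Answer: -4257267584933/9688814051 ≈ -439.40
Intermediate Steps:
u = -53/4 (u = -9/4 + (-137 - 1*(-93))/4 = -9/4 + (-137 + 93)/4 = -9/4 + (1/4)*(-44) = -9/4 - 11 = -53/4 ≈ -13.250)
b(L) = -53/4 + L (b(L) = L - 53/4 = -53/4 + L)
M = 125340 (M = 202812 - 77472 = 125340)
y(Q) = 1/(-60 + Q) (y(Q) = 1/(Q - 60) = 1/(-60 + Q))
y(-241)/((-197477/223129)) + M/b(-272) = 1/((-60 - 241)*((-197477/223129))) + 125340/(-53/4 - 272) = 1/((-301)*((-197477*1/223129))) + 125340/(-1141/4) = -1/(301*(-197477/223129)) + 125340*(-4/1141) = -1/301*(-223129/197477) - 501360/1141 = 223129/59440577 - 501360/1141 = -4257267584933/9688814051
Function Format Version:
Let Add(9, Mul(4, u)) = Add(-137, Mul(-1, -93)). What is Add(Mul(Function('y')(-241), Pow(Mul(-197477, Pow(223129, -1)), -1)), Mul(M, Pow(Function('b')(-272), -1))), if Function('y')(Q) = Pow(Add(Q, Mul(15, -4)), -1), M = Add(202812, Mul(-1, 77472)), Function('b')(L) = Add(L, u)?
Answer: Rational(-4257267584933, 9688814051) ≈ -439.40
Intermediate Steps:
u = Rational(-53, 4) (u = Add(Rational(-9, 4), Mul(Rational(1, 4), Add(-137, Mul(-1, -93)))) = Add(Rational(-9, 4), Mul(Rational(1, 4), Add(-137, 93))) = Add(Rational(-9, 4), Mul(Rational(1, 4), -44)) = Add(Rational(-9, 4), -11) = Rational(-53, 4) ≈ -13.250)
Function('b')(L) = Add(Rational(-53, 4), L) (Function('b')(L) = Add(L, Rational(-53, 4)) = Add(Rational(-53, 4), L))
M = 125340 (M = Add(202812, -77472) = 125340)
Function('y')(Q) = Pow(Add(-60, Q), -1) (Function('y')(Q) = Pow(Add(Q, -60), -1) = Pow(Add(-60, Q), -1))
Add(Mul(Function('y')(-241), Pow(Mul(-197477, Pow(223129, -1)), -1)), Mul(M, Pow(Function('b')(-272), -1))) = Add(Mul(Pow(Add(-60, -241), -1), Pow(Mul(-197477, Pow(223129, -1)), -1)), Mul(125340, Pow(Add(Rational(-53, 4), -272), -1))) = Add(Mul(Pow(-301, -1), Pow(Mul(-197477, Rational(1, 223129)), -1)), Mul(125340, Pow(Rational(-1141, 4), -1))) = Add(Mul(Rational(-1, 301), Pow(Rational(-197477, 223129), -1)), Mul(125340, Rational(-4, 1141))) = Add(Mul(Rational(-1, 301), Rational(-223129, 197477)), Rational(-501360, 1141)) = Add(Rational(223129, 59440577), Rational(-501360, 1141)) = Rational(-4257267584933, 9688814051)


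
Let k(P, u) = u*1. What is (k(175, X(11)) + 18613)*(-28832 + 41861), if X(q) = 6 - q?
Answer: 242443632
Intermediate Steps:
k(P, u) = u
(k(175, X(11)) + 18613)*(-28832 + 41861) = ((6 - 1*11) + 18613)*(-28832 + 41861) = ((6 - 11) + 18613)*13029 = (-5 + 18613)*13029 = 18608*13029 = 242443632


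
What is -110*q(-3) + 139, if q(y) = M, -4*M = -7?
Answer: -107/2 ≈ -53.500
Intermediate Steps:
M = 7/4 (M = -¼*(-7) = 7/4 ≈ 1.7500)
q(y) = 7/4
-110*q(-3) + 139 = -110*7/4 + 139 = -385/2 + 139 = -107/2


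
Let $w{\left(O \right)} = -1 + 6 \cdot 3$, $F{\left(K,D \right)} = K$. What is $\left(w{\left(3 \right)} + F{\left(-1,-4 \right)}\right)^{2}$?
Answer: $256$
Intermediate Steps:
$w{\left(O \right)} = 17$ ($w{\left(O \right)} = -1 + 18 = 17$)
$\left(w{\left(3 \right)} + F{\left(-1,-4 \right)}\right)^{2} = \left(17 - 1\right)^{2} = 16^{2} = 256$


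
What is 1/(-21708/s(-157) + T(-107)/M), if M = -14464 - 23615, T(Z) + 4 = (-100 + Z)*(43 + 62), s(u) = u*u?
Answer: -938609271/290774321 ≈ -3.2280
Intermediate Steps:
s(u) = u²
T(Z) = -10504 + 105*Z (T(Z) = -4 + (-100 + Z)*(43 + 62) = -4 + (-100 + Z)*105 = -4 + (-10500 + 105*Z) = -10504 + 105*Z)
M = -38079
1/(-21708/s(-157) + T(-107)/M) = 1/(-21708/((-157)²) + (-10504 + 105*(-107))/(-38079)) = 1/(-21708/24649 + (-10504 - 11235)*(-1/38079)) = 1/(-21708*1/24649 - 21739*(-1/38079)) = 1/(-21708/24649 + 21739/38079) = 1/(-290774321/938609271) = -938609271/290774321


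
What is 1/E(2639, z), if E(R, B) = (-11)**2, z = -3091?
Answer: 1/121 ≈ 0.0082645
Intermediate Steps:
E(R, B) = 121
1/E(2639, z) = 1/121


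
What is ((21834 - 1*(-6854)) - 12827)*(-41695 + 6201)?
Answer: -562970334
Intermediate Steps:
((21834 - 1*(-6854)) - 12827)*(-41695 + 6201) = ((21834 + 6854) - 12827)*(-35494) = (28688 - 12827)*(-35494) = 15861*(-35494) = -562970334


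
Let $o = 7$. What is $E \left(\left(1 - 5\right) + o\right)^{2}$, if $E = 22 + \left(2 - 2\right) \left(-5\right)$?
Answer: $198$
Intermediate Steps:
$E = 22$ ($E = 22 + 0 \left(-5\right) = 22 + 0 = 22$)
$E \left(\left(1 - 5\right) + o\right)^{2} = 22 \left(\left(1 - 5\right) + 7\right)^{2} = 22 \left(-4 + 7\right)^{2} = 22 \cdot 3^{2} = 22 \cdot 9 = 198$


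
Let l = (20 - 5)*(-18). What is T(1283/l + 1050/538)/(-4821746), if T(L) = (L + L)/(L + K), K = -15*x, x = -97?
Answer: 203377/254282666097329 ≈ 7.9981e-10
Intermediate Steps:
l = -270 (l = 15*(-18) = -270)
K = 1455 (K = -15*(-97) = 1455)
T(L) = 2*L/(1455 + L) (T(L) = (L + L)/(L + 1455) = (2*L)/(1455 + L) = 2*L/(1455 + L))
T(1283/l + 1050/538)/(-4821746) = (2*(1283/(-270) + 1050/538)/(1455 + (1283/(-270) + 1050/538)))/(-4821746) = (2*(1283*(-1/270) + 1050*(1/538))/(1455 + (1283*(-1/270) + 1050*(1/538))))*(-1/4821746) = (2*(-1283/270 + 525/269)/(1455 + (-1283/270 + 525/269)))*(-1/4821746) = (2*(-203377/72630)/(1455 - 203377/72630))*(-1/4821746) = (2*(-203377/72630)/(105473273/72630))*(-1/4821746) = (2*(-203377/72630)*(72630/105473273))*(-1/4821746) = -406754/105473273*(-1/4821746) = 203377/254282666097329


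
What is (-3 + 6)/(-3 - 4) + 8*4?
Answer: 221/7 ≈ 31.571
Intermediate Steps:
(-3 + 6)/(-3 - 4) + 8*4 = 3/(-7) + 32 = 3*(-⅐) + 32 = -3/7 + 32 = 221/7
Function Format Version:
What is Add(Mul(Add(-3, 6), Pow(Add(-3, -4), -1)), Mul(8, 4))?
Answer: Rational(221, 7) ≈ 31.571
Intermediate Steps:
Add(Mul(Add(-3, 6), Pow(Add(-3, -4), -1)), Mul(8, 4)) = Add(Mul(3, Pow(-7, -1)), 32) = Add(Mul(3, Rational(-1, 7)), 32) = Add(Rational(-3, 7), 32) = Rational(221, 7)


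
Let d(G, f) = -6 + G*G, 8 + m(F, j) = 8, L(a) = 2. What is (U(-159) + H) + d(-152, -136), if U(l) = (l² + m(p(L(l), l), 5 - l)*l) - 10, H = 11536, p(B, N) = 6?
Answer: 59905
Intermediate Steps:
m(F, j) = 0 (m(F, j) = -8 + 8 = 0)
U(l) = -10 + l² (U(l) = (l² + 0*l) - 10 = (l² + 0) - 10 = l² - 10 = -10 + l²)
d(G, f) = -6 + G²
(U(-159) + H) + d(-152, -136) = ((-10 + (-159)²) + 11536) + (-6 + (-152)²) = ((-10 + 25281) + 11536) + (-6 + 23104) = (25271 + 11536) + 23098 = 36807 + 23098 = 59905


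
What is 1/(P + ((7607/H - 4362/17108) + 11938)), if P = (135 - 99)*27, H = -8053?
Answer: 68885362/889227389549 ≈ 7.7466e-5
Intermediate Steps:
P = 972 (P = 36*27 = 972)
1/(P + ((7607/H - 4362/17108) + 11938)) = 1/(972 + ((7607/(-8053) - 4362/17108) + 11938)) = 1/(972 + ((7607*(-1/8053) - 4362*1/17108) + 11938)) = 1/(972 + ((-7607/8053 - 2181/8554) + 11938)) = 1/(972 + (-82633871/68885362 + 11938)) = 1/(972 + 822270817685/68885362) = 1/(889227389549/68885362) = 68885362/889227389549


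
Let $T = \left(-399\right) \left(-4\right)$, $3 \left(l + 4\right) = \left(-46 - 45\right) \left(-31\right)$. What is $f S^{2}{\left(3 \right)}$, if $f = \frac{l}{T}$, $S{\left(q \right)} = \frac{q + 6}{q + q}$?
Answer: $\frac{2809}{2128} \approx 1.32$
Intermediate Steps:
$l = \frac{2809}{3}$ ($l = -4 + \frac{\left(-46 - 45\right) \left(-31\right)}{3} = -4 + \frac{\left(-91\right) \left(-31\right)}{3} = -4 + \frac{1}{3} \cdot 2821 = -4 + \frac{2821}{3} = \frac{2809}{3} \approx 936.33$)
$S{\left(q \right)} = \frac{6 + q}{2 q}$
$T = 1596$
$f = \frac{2809}{4788}$ ($f = \frac{2809}{3 \cdot 1596} = \frac{2809}{3} \cdot \frac{1}{1596} = \frac{2809}{4788} \approx 0.58667$)
$f S^{2}{\left(3 \right)} = \frac{2809 \left(\frac{6 + 3}{2 \cdot 3}\right)^{2}}{4788} = \frac{2809 \left(\frac{1}{2} \cdot \frac{1}{3} \cdot 9\right)^{2}}{4788} = \frac{2809 \left(\frac{3}{2}\right)^{2}}{4788} = \frac{2809}{4788} \cdot \frac{9}{4} = \frac{2809}{2128}$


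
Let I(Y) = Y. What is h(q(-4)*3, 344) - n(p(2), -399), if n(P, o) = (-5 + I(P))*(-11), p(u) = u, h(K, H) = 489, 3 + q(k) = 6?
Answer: 456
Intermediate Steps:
q(k) = 3 (q(k) = -3 + 6 = 3)
n(P, o) = 55 - 11*P (n(P, o) = (-5 + P)*(-11) = 55 - 11*P)
h(q(-4)*3, 344) - n(p(2), -399) = 489 - (55 - 11*2) = 489 - (55 - 22) = 489 - 1*33 = 489 - 33 = 456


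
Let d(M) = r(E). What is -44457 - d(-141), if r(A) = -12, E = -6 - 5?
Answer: -44445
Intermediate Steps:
E = -11
d(M) = -12
-44457 - d(-141) = -44457 - 1*(-12) = -44457 + 12 = -44445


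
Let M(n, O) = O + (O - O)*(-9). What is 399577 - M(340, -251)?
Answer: 399828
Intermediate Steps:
M(n, O) = O (M(n, O) = O + 0*(-9) = O + 0 = O)
399577 - M(340, -251) = 399577 - 1*(-251) = 399577 + 251 = 399828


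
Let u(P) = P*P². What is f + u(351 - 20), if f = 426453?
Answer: 36691144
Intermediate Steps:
u(P) = P³
f + u(351 - 20) = 426453 + (351 - 20)³ = 426453 + 331³ = 426453 + 36264691 = 36691144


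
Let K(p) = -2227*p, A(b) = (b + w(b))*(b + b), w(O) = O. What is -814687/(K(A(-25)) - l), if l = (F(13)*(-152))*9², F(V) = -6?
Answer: 814687/5641372 ≈ 0.14441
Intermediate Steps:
A(b) = 4*b² (A(b) = (b + b)*(b + b) = (2*b)*(2*b) = 4*b²)
l = 73872 (l = -6*(-152)*9² = 912*81 = 73872)
-814687/(K(A(-25)) - l) = -814687/(-8908*(-25)² - 1*73872) = -814687/(-8908*625 - 73872) = -814687/(-2227*2500 - 73872) = -814687/(-5567500 - 73872) = -814687/(-5641372) = -814687*(-1/5641372) = 814687/5641372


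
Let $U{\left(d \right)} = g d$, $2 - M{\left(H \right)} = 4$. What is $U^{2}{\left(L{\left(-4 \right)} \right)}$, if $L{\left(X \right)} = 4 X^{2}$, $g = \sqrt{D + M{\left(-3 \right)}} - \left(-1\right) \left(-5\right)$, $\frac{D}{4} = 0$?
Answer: $94208 - 40960 i \sqrt{2} \approx 94208.0 - 57926.0 i$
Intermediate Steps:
$M{\left(H \right)} = -2$ ($M{\left(H \right)} = 2 - 4 = -2$)
$D = 0$ ($D = 4 \cdot 0 = 0$)
$g = -5 + i \sqrt{2}$ ($g = \sqrt{0 - 2} - \left(-1\right) \left(-5\right) = \sqrt{-2} - 5 = i \sqrt{2} - 5 = -5 + i \sqrt{2} \approx -5.0 + 1.4142 i$)
$U{\left(d \right)} = d \left(-5 + i \sqrt{2}\right)$ ($U{\left(d \right)} = \left(-5 + i \sqrt{2}\right) d = d \left(-5 + i \sqrt{2}\right)$)
$U^{2}{\left(L{\left(-4 \right)} \right)} = \left(4 \left(-4\right)^{2} \left(-5 + i \sqrt{2}\right)\right)^{2} = \left(4 \cdot 16 \left(-5 + i \sqrt{2}\right)\right)^{2} = \left(64 \left(-5 + i \sqrt{2}\right)\right)^{2} = \left(-320 + 64 i \sqrt{2}\right)^{2}$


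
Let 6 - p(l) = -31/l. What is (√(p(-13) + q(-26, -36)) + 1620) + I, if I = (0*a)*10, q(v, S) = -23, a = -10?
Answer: 1620 + 6*I*√91/13 ≈ 1620.0 + 4.4028*I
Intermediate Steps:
p(l) = 6 + 31/l (p(l) = 6 - (-31)/l = 6 + 31/l)
I = 0 (I = (0*(-10))*10 = 0*10 = 0)
(√(p(-13) + q(-26, -36)) + 1620) + I = (√((6 + 31/(-13)) - 23) + 1620) + 0 = (√((6 + 31*(-1/13)) - 23) + 1620) + 0 = (√((6 - 31/13) - 23) + 1620) + 0 = (√(47/13 - 23) + 1620) + 0 = (√(-252/13) + 1620) + 0 = (6*I*√91/13 + 1620) + 0 = (1620 + 6*I*√91/13) + 0 = 1620 + 6*I*√91/13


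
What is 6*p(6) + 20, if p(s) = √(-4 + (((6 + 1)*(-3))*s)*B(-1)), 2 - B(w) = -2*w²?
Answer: 20 + 12*I*√127 ≈ 20.0 + 135.23*I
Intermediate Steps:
B(w) = 2 + 2*w² (B(w) = 2 - (-2)*w² = 2 + 2*w²)
p(s) = √(-4 - 84*s) (p(s) = √(-4 + (((6 + 1)*(-3))*s)*(2 + 2*(-1)²)) = √(-4 + ((7*(-3))*s)*(2 + 2*1)) = √(-4 + (-21*s)*(2 + 2)) = √(-4 - 21*s*4) = √(-4 - 84*s))
6*p(6) + 20 = 6*(2*√(-1 - 21*6)) + 20 = 6*(2*√(-1 - 126)) + 20 = 6*(2*√(-127)) + 20 = 6*(2*(I*√127)) + 20 = 6*(2*I*√127) + 20 = 12*I*√127 + 20 = 20 + 12*I*√127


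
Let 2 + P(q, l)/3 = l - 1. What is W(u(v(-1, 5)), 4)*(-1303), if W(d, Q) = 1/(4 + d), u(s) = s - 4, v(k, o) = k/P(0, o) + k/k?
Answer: -7818/5 ≈ -1563.6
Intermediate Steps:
P(q, l) = -9 + 3*l (P(q, l) = -6 + 3*(l - 1) = -6 + 3*(-1 + l) = -6 + (-3 + 3*l) = -9 + 3*l)
v(k, o) = 1 + k/(-9 + 3*o) (v(k, o) = k/(-9 + 3*o) + k/k = k/(-9 + 3*o) + 1 = 1 + k/(-9 + 3*o))
u(s) = -4 + s
W(u(v(-1, 5)), 4)*(-1303) = -1303/(4 + (-4 + (-3 + 5 + (⅓)*(-1))/(-3 + 5))) = -1303/(4 + (-4 + (-3 + 5 - ⅓)/2)) = -1303/(4 + (-4 + (½)*(5/3))) = -1303/(4 + (-4 + ⅚)) = -1303/(4 - 19/6) = -1303/(⅚) = (6/5)*(-1303) = -7818/5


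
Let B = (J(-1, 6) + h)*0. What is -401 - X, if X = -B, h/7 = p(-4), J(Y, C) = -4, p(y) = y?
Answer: -401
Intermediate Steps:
h = -28 (h = 7*(-4) = -28)
B = 0 (B = (-4 - 28)*0 = -32*0 = 0)
X = 0 (X = -1*0 = 0)
-401 - X = -401 - 1*0 = -401 + 0 = -401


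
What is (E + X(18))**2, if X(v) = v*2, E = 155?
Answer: 36481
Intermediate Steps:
X(v) = 2*v
(E + X(18))**2 = (155 + 2*18)**2 = (155 + 36)**2 = 191**2 = 36481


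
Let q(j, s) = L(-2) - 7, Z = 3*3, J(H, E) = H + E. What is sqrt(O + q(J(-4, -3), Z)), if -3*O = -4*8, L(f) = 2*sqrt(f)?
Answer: sqrt(33 + 18*I*sqrt(2))/3 ≈ 2.0368 + 0.69432*I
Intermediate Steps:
J(H, E) = E + H
O = 32/3 (O = -(-4)*8/3 = -1/3*(-32) = 32/3 ≈ 10.667)
Z = 9
q(j, s) = -7 + 2*I*sqrt(2) (q(j, s) = 2*sqrt(-2) - 7 = 2*(I*sqrt(2)) - 7 = 2*I*sqrt(2) - 7 = -7 + 2*I*sqrt(2))
sqrt(O + q(J(-4, -3), Z)) = sqrt(32/3 + (-7 + 2*I*sqrt(2))) = sqrt(11/3 + 2*I*sqrt(2))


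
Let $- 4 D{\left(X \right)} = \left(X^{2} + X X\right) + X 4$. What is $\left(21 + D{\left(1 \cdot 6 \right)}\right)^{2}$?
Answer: $9$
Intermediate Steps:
$D{\left(X \right)} = - X - \frac{X^{2}}{2}$ ($D{\left(X \right)} = - \frac{\left(X^{2} + X X\right) + X 4}{4} = - \frac{\left(X^{2} + X^{2}\right) + 4 X}{4} = - \frac{2 X^{2} + 4 X}{4} = - X - \frac{X^{2}}{2}$)
$\left(21 + D{\left(1 \cdot 6 \right)}\right)^{2} = \left(21 - \frac{1 \cdot 6 \left(2 + 1 \cdot 6\right)}{2}\right)^{2} = \left(21 - 3 \left(2 + 6\right)\right)^{2} = \left(21 - 3 \cdot 8\right)^{2} = \left(21 - 24\right)^{2} = \left(-3\right)^{2} = 9$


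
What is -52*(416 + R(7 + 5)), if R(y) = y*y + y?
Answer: -29744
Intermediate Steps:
R(y) = y + y**2 (R(y) = y**2 + y = y + y**2)
-52*(416 + R(7 + 5)) = -52*(416 + (7 + 5)*(1 + (7 + 5))) = -52*(416 + 12*(1 + 12)) = -52*(416 + 12*13) = -52*(416 + 156) = -52*572 = -29744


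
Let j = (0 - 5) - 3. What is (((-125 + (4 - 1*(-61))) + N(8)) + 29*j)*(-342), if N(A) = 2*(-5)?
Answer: 103284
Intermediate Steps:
N(A) = -10
j = -8 (j = -5 - 3 = -8)
(((-125 + (4 - 1*(-61))) + N(8)) + 29*j)*(-342) = (((-125 + (4 - 1*(-61))) - 10) + 29*(-8))*(-342) = (((-125 + (4 + 61)) - 10) - 232)*(-342) = (((-125 + 65) - 10) - 232)*(-342) = ((-60 - 10) - 232)*(-342) = (-70 - 232)*(-342) = -302*(-342) = 103284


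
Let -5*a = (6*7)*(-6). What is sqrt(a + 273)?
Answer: 7*sqrt(165)/5 ≈ 17.983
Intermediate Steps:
a = 252/5 (a = -6*7*(-6)/5 = -42*(-6)/5 = -1/5*(-252) = 252/5 ≈ 50.400)
sqrt(a + 273) = sqrt(252/5 + 273) = sqrt(1617/5) = 7*sqrt(165)/5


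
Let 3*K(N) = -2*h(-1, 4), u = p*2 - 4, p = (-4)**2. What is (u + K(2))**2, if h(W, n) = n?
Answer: 5776/9 ≈ 641.78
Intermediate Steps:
p = 16
u = 28 (u = 16*2 - 4 = 32 - 4 = 28)
K(N) = -8/3 (K(N) = (-2*4)/3 = (1/3)*(-8) = -8/3)
(u + K(2))**2 = (28 - 8/3)**2 = (76/3)**2 = 5776/9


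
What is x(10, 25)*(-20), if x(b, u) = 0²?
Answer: 0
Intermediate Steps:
x(b, u) = 0
x(10, 25)*(-20) = 0*(-20) = 0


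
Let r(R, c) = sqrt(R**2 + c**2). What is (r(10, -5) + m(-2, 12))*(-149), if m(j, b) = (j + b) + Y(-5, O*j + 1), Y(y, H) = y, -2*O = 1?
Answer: -745 - 745*sqrt(5) ≈ -2410.9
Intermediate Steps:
O = -1/2 (O = -1/2*1 = -1/2 ≈ -0.50000)
m(j, b) = -5 + b + j (m(j, b) = (j + b) - 5 = (b + j) - 5 = -5 + b + j)
(r(10, -5) + m(-2, 12))*(-149) = (sqrt(10**2 + (-5)**2) + (-5 + 12 - 2))*(-149) = (sqrt(100 + 25) + 5)*(-149) = (sqrt(125) + 5)*(-149) = (5*sqrt(5) + 5)*(-149) = (5 + 5*sqrt(5))*(-149) = -745 - 745*sqrt(5)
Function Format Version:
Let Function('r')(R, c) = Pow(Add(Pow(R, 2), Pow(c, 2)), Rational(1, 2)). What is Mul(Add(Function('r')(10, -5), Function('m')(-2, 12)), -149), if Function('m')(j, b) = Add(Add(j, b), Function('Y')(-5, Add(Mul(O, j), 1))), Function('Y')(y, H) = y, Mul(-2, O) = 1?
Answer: Add(-745, Mul(-745, Pow(5, Rational(1, 2)))) ≈ -2410.9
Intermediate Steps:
O = Rational(-1, 2) (O = Mul(Rational(-1, 2), 1) = Rational(-1, 2) ≈ -0.50000)
Function('m')(j, b) = Add(-5, b, j) (Function('m')(j, b) = Add(Add(j, b), -5) = Add(Add(b, j), -5) = Add(-5, b, j))
Mul(Add(Function('r')(10, -5), Function('m')(-2, 12)), -149) = Mul(Add(Pow(Add(Pow(10, 2), Pow(-5, 2)), Rational(1, 2)), Add(-5, 12, -2)), -149) = Mul(Add(Pow(Add(100, 25), Rational(1, 2)), 5), -149) = Mul(Add(Pow(125, Rational(1, 2)), 5), -149) = Mul(Add(Mul(5, Pow(5, Rational(1, 2))), 5), -149) = Mul(Add(5, Mul(5, Pow(5, Rational(1, 2)))), -149) = Add(-745, Mul(-745, Pow(5, Rational(1, 2))))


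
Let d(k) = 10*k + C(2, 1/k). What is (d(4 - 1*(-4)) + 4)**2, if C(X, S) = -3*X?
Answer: 6084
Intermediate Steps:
d(k) = -6 + 10*k (d(k) = 10*k - 3*2 = 10*k - 6 = -6 + 10*k)
(d(4 - 1*(-4)) + 4)**2 = ((-6 + 10*(4 - 1*(-4))) + 4)**2 = ((-6 + 10*(4 + 4)) + 4)**2 = ((-6 + 10*8) + 4)**2 = ((-6 + 80) + 4)**2 = (74 + 4)**2 = 78**2 = 6084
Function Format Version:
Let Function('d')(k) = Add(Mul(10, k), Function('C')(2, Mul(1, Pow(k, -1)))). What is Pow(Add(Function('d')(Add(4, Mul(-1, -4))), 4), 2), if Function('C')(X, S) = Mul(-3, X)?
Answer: 6084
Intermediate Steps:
Function('d')(k) = Add(-6, Mul(10, k)) (Function('d')(k) = Add(Mul(10, k), Mul(-3, 2)) = Add(Mul(10, k), -6) = Add(-6, Mul(10, k)))
Pow(Add(Function('d')(Add(4, Mul(-1, -4))), 4), 2) = Pow(Add(Add(-6, Mul(10, Add(4, Mul(-1, -4)))), 4), 2) = Pow(Add(Add(-6, Mul(10, Add(4, 4))), 4), 2) = Pow(Add(Add(-6, Mul(10, 8)), 4), 2) = Pow(Add(Add(-6, 80), 4), 2) = Pow(Add(74, 4), 2) = Pow(78, 2) = 6084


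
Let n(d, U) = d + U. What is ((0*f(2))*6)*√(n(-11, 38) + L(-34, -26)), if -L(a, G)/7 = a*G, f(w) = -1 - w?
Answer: 0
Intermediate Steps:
n(d, U) = U + d
L(a, G) = -7*G*a (L(a, G) = -7*a*G = -7*G*a)
((0*f(2))*6)*√(n(-11, 38) + L(-34, -26)) = ((0*(-1 - 1*2))*6)*√((38 - 11) - 7*(-26)*(-34)) = ((0*(-1 - 2))*6)*√(27 - 6188) = ((0*(-3))*6)*√(-6161) = (0*6)*(I*√6161) = 0*(I*√6161) = 0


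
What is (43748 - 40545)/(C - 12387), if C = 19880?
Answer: 3203/7493 ≈ 0.42747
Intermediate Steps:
(43748 - 40545)/(C - 12387) = (43748 - 40545)/(19880 - 12387) = 3203/7493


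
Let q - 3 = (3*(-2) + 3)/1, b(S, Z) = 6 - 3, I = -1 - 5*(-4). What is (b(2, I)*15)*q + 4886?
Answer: 4886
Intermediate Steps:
I = 19 (I = -1 + 20 = 19)
b(S, Z) = 3
q = 0 (q = 3 + (3*(-2) + 3)/1 = 3 + (-6 + 3)*1 = 3 - 3*1 = 3 - 3 = 0)
(b(2, I)*15)*q + 4886 = (3*15)*0 + 4886 = 45*0 + 4886 = 0 + 4886 = 4886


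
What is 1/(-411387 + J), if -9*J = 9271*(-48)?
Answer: -3/1085825 ≈ -2.7629e-6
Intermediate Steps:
J = 148336/3 (J = -9271*(-48)/9 = -⅑*(-445008) = 148336/3 ≈ 49445.)
1/(-411387 + J) = 1/(-411387 + 148336/3) = 1/(-1085825/3) = -3/1085825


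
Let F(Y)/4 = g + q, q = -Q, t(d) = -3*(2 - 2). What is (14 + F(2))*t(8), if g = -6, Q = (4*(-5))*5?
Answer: 0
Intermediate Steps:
t(d) = 0 (t(d) = -3*0 = 0)
Q = -100 (Q = -20*5 = -100)
q = 100 (q = -1*(-100) = 100)
F(Y) = 376 (F(Y) = 4*(-6 + 100) = 4*94 = 376)
(14 + F(2))*t(8) = (14 + 376)*0 = 390*0 = 0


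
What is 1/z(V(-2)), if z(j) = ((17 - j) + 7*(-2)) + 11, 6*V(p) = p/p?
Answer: 6/83 ≈ 0.072289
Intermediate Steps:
V(p) = ⅙ (V(p) = (p/p)/6 = (⅙)*1 = ⅙)
z(j) = 14 - j (z(j) = ((17 - j) - 14) + 11 = (3 - j) + 11 = 14 - j)
1/z(V(-2)) = 1/(14 - 1*⅙) = 1/(14 - ⅙) = 1/(83/6) = 6/83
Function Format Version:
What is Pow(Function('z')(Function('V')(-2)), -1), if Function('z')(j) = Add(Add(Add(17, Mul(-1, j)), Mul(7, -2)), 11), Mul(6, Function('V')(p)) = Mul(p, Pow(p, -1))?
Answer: Rational(6, 83) ≈ 0.072289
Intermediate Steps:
Function('V')(p) = Rational(1, 6) (Function('V')(p) = Mul(Rational(1, 6), Mul(p, Pow(p, -1))) = Mul(Rational(1, 6), 1) = Rational(1, 6))
Function('z')(j) = Add(14, Mul(-1, j)) (Function('z')(j) = Add(Add(Add(17, Mul(-1, j)), -14), 11) = Add(Add(3, Mul(-1, j)), 11) = Add(14, Mul(-1, j)))
Pow(Function('z')(Function('V')(-2)), -1) = Pow(Add(14, Mul(-1, Rational(1, 6))), -1) = Pow(Add(14, Rational(-1, 6)), -1) = Pow(Rational(83, 6), -1) = Rational(6, 83)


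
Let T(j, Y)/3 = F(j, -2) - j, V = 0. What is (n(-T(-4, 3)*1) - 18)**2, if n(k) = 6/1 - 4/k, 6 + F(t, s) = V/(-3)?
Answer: 1444/9 ≈ 160.44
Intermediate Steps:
F(t, s) = -6 (F(t, s) = -6 + 0/(-3) = -6 + 0*(-1/3) = -6 + 0 = -6)
T(j, Y) = -18 - 3*j (T(j, Y) = 3*(-6 - j) = -18 - 3*j)
n(k) = 6 - 4/k (n(k) = 6*1 - 4/k = 6 - 4/k)
(n(-T(-4, 3)*1) - 18)**2 = ((6 - 4*(-1/(-18 - 3*(-4)))) - 18)**2 = ((6 - 4*(-1/(-18 + 12))) - 18)**2 = ((6 - 4/(-1*(-6)*1)) - 18)**2 = ((6 - 4/(6*1)) - 18)**2 = ((6 - 4/6) - 18)**2 = ((6 - 4*1/6) - 18)**2 = ((6 - 2/3) - 18)**2 = (16/3 - 18)**2 = (-38/3)**2 = 1444/9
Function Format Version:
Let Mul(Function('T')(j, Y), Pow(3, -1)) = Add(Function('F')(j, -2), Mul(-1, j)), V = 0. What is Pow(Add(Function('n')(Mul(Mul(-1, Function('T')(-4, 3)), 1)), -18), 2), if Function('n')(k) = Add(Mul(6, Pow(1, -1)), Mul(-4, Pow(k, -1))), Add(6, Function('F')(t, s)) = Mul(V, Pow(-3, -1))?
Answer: Rational(1444, 9) ≈ 160.44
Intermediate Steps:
Function('F')(t, s) = -6 (Function('F')(t, s) = Add(-6, Mul(0, Pow(-3, -1))) = Add(-6, Mul(0, Rational(-1, 3))) = Add(-6, 0) = -6)
Function('T')(j, Y) = Add(-18, Mul(-3, j)) (Function('T')(j, Y) = Mul(3, Add(-6, Mul(-1, j))) = Add(-18, Mul(-3, j)))
Function('n')(k) = Add(6, Mul(-4, Pow(k, -1))) (Function('n')(k) = Add(Mul(6, 1), Mul(-4, Pow(k, -1))) = Add(6, Mul(-4, Pow(k, -1))))
Pow(Add(Function('n')(Mul(Mul(-1, Function('T')(-4, 3)), 1)), -18), 2) = Pow(Add(Add(6, Mul(-4, Pow(Mul(Mul(-1, Add(-18, Mul(-3, -4))), 1), -1))), -18), 2) = Pow(Add(Add(6, Mul(-4, Pow(Mul(Mul(-1, Add(-18, 12)), 1), -1))), -18), 2) = Pow(Add(Add(6, Mul(-4, Pow(Mul(Mul(-1, -6), 1), -1))), -18), 2) = Pow(Add(Add(6, Mul(-4, Pow(Mul(6, 1), -1))), -18), 2) = Pow(Add(Add(6, Mul(-4, Pow(6, -1))), -18), 2) = Pow(Add(Add(6, Mul(-4, Rational(1, 6))), -18), 2) = Pow(Add(Add(6, Rational(-2, 3)), -18), 2) = Pow(Add(Rational(16, 3), -18), 2) = Pow(Rational(-38, 3), 2) = Rational(1444, 9)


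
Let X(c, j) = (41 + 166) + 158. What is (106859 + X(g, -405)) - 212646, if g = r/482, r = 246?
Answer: -105422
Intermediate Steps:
g = 123/241 (g = 246/482 = 246*(1/482) = 123/241 ≈ 0.51037)
X(c, j) = 365 (X(c, j) = 207 + 158 = 365)
(106859 + X(g, -405)) - 212646 = (106859 + 365) - 212646 = 107224 - 212646 = -105422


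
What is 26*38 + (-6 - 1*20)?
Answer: 962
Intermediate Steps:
26*38 + (-6 - 1*20) = 988 + (-6 - 20) = 988 - 26 = 962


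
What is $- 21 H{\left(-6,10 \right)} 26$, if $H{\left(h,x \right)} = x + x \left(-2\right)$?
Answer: $5460$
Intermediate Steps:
$H{\left(h,x \right)} = - x$ ($H{\left(h,x \right)} = x - 2 x = - x$)
$- 21 H{\left(-6,10 \right)} 26 = - 21 \left(\left(-1\right) 10\right) 26 = \left(-21\right) \left(-10\right) 26 = 210 \cdot 26 = 5460$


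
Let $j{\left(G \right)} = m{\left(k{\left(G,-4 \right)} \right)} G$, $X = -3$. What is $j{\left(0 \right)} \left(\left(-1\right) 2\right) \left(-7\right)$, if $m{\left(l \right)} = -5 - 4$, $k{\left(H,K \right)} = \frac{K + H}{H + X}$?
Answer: $0$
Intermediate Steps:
$k{\left(H,K \right)} = \frac{H + K}{-3 + H}$ ($k{\left(H,K \right)} = \frac{K + H}{H - 3} = \frac{H + K}{-3 + H}$)
$m{\left(l \right)} = -9$ ($m{\left(l \right)} = -5 - 4 = -9$)
$j{\left(G \right)} = - 9 G$
$j{\left(0 \right)} \left(\left(-1\right) 2\right) \left(-7\right) = \left(-9\right) 0 \left(\left(-1\right) 2\right) \left(-7\right) = 0 \left(-2\right) \left(-7\right) = 0 \left(-7\right) = 0$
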